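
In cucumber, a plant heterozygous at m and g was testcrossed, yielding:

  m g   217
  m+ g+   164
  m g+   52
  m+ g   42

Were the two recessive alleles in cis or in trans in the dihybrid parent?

cis

The two most frequent classes are m+ g+ (164) and m g (217); these are the parental (non-recombinant) types.
So the F1 carried m+ g+ on one chromosome and m g on the other — the recessive alleles are on the same chromosome (cis / coupling).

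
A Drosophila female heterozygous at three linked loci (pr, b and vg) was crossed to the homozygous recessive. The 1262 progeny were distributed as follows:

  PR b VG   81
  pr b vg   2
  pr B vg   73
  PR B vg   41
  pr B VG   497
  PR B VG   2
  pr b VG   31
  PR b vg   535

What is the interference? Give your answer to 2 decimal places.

The two most frequent reciprocal classes, pr B VG and PR b vg, are the parental types, so the F1 was pr B VG / PR b vg.
The two rarest classes, PR B VG and pr b vg, are the double crossovers. Comparing them with the parentals, only the pr allele has switched, so pr is the middle locus and the order is b – pr – vg.
b–pr: (72 + 4)/1262 = 0.0602; pr–vg: (154 + 4)/1262 = 0.1252.
Expected DCO frequency = 0.0602 × 0.1252 ≈ 0.00754; observed = 4/1262 ≈ 0.00317.
Coefficient of coincidence = 0.00317/0.00754 ≈ 0.42; interference = 1 − 0.42 = 0.58.

0.58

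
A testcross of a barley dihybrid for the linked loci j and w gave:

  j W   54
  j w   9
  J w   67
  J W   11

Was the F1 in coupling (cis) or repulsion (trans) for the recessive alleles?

trans

The two most frequent classes are J w (67) and j W (54); these are the parental (non-recombinant) types.
So the F1 carried J w on one chromosome and j W on the other — the recessive alleles are on opposite chromosomes (trans / repulsion).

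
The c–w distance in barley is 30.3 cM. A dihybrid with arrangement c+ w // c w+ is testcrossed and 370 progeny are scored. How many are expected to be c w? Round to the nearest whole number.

A map distance of 30.3 cM corresponds to a recombination frequency of 0.303.
The F1 is c+ w / c w+, so c w is a recombinant gamete class with expected frequency r/2 = 0.303/2 = 0.1515.
Expected number = 0.1515 × 370 = 56.05 ≈ 56.

56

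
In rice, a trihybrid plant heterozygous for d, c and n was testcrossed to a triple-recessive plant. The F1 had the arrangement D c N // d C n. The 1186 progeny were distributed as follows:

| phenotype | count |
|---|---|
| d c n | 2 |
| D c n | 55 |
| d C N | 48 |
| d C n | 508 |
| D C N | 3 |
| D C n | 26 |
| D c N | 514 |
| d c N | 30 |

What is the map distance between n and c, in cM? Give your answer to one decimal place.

9.1 cM

The two rarest classes, D C N and d c n, are the double crossovers. Comparing them with the parentals, only the c allele has switched, so c is the middle locus and the order is d – c – n.
Crossovers in the c–n interval produce the single-crossover classes D c n and d C N (55 + 48 = 103) plus the double crossovers (5).
RF(c–n) = (103 + 5) / 1186 = 108/1186 = 0.0911 → 9.1 cM.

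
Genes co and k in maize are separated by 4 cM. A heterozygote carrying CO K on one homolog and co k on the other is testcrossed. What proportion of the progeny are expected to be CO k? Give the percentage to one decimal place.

2.0%

A map distance of 4 cM corresponds to a recombination frequency of 0.040.
The F1 is CO K / co k, so CO k is a recombinant gamete class with expected frequency r/2 = 0.040/2 = 0.0200.
That is 0.0200 = 2.0% of the progeny.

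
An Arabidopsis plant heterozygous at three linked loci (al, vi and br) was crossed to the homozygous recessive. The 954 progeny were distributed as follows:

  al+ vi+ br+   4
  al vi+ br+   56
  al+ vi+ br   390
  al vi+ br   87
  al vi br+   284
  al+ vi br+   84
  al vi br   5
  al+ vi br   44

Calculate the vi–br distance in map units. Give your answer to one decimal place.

11.4 map units

The two most frequent reciprocal classes, al vi br+ and al+ vi+ br, are the parental types, so the F1 was al vi br+ / al+ vi+ br.
The two rarest classes, al vi br and al+ vi+ br+, are the double crossovers. Comparing them with the parentals, only the br allele has switched, so br is the middle locus and the order is al – br – vi.
Crossovers in the br–vi interval produce the single-crossover classes al vi+ br+ and al+ vi br (56 + 44 = 100) plus the double crossovers (9).
RF(br–vi) = (100 + 9) / 954 = 109/954 = 0.1143 → 11.4 map units.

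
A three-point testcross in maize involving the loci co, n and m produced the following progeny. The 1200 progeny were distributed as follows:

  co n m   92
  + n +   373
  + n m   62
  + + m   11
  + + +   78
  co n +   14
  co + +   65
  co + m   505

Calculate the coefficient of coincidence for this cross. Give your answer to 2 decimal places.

The two most frequent reciprocal classes, + n + and co + m, are the parental types, so the F1 was + n + / co + m.
The two rarest classes, co n + and + + m, are the double crossovers. Comparing them with the parentals, only the co allele has switched, so co is the middle locus and the order is n – co – m.
n–co: (170 + 25)/1200 = 0.1625; co–m: (127 + 25)/1200 = 0.1267.
Expected DCO frequency = 0.1625 × 0.1267 ≈ 0.02059; observed = 25/1200 ≈ 0.02083.
Coefficient of coincidence = 0.02083/0.02059 ≈ 1.01.

1.01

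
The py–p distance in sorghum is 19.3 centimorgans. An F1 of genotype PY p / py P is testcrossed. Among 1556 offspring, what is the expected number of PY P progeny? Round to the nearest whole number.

150

A map distance of 19.3 centimorgans corresponds to a recombination frequency of 0.193.
The F1 is PY p / py P, so PY P is a recombinant gamete class with expected frequency r/2 = 0.193/2 = 0.0965.
Expected number = 0.0965 × 1556 = 150.15 ≈ 150.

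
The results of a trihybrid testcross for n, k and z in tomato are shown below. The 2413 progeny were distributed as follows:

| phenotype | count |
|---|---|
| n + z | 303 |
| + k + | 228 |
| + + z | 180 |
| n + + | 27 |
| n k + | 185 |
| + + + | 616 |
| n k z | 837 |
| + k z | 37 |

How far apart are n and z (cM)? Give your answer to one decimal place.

17.8 cM

The two most frequent reciprocal classes, + + + and n k z, are the parental types, so the F1 was + + + / n k z.
The two rarest classes, n + + and + k z, are the double crossovers. Comparing them with the parentals, only the n allele has switched, so n is the middle locus and the order is k – n – z.
Crossovers in the n–z interval produce the single-crossover classes + + z and n k + (180 + 185 = 365) plus the double crossovers (64).
RF(n–z) = (365 + 64) / 2413 = 429/2413 = 0.1778 → 17.8 cM.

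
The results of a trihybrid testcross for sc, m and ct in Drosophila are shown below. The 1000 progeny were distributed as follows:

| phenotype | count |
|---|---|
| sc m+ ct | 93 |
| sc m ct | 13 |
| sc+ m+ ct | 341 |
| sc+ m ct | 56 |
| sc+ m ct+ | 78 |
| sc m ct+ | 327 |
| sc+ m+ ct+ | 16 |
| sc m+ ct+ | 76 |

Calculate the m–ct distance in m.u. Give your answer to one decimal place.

The two most frequent reciprocal classes, sc m ct+ and sc+ m+ ct, are the parental types, so the F1 was sc m ct+ / sc+ m+ ct.
The two rarest classes, sc m ct and sc+ m+ ct+, are the double crossovers. Comparing them with the parentals, only the ct allele has switched, so ct is the middle locus and the order is m – ct – sc.
Crossovers in the m–ct interval produce the single-crossover classes sc m+ ct+ and sc+ m ct (76 + 56 = 132) plus the double crossovers (29).
RF(m–ct) = (132 + 29) / 1000 = 161/1000 = 0.1610 → 16.1 m.u.

16.1 m.u.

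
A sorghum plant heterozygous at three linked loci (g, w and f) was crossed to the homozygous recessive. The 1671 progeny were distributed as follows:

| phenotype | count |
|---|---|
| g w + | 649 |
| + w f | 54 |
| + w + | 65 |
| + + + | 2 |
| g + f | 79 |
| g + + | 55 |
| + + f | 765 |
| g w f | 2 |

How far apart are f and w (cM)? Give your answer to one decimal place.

The two most frequent reciprocal classes, g w + and + + f, are the parental types, so the F1 was g w + / + + f.
The two rarest classes, g w f and + + +, are the double crossovers. Comparing them with the parentals, only the f allele has switched, so f is the middle locus and the order is w – f – g.
Crossovers in the w–f interval produce the single-crossover classes g + + and + w f (55 + 54 = 109) plus the double crossovers (4).
RF(w–f) = (109 + 4) / 1671 = 113/1671 = 0.0676 → 6.8 cM.

6.8 cM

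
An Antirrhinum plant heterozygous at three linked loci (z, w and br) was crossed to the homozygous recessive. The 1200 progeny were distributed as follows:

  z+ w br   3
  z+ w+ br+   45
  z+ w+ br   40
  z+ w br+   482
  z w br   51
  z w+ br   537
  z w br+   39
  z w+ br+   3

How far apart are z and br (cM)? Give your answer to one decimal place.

7.1 cM

The two most frequent reciprocal classes, z+ w br+ and z w+ br, are the parental types, so the F1 was z+ w br+ / z w+ br.
The two rarest classes, z+ w br and z w+ br+, are the double crossovers. Comparing them with the parentals, only the br allele has switched, so br is the middle locus and the order is w – br – z.
Crossovers in the br–z interval produce the single-crossover classes z w br+ and z+ w+ br (39 + 40 = 79) plus the double crossovers (6).
RF(br–z) = (79 + 6) / 1200 = 85/1200 = 0.0708 → 7.1 cM.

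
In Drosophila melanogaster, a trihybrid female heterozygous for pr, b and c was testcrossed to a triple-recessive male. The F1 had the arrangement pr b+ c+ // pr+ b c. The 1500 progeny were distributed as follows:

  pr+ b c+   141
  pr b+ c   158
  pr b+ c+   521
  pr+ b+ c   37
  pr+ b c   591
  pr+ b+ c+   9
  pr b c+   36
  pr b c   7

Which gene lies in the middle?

pr

The two rarest classes, pr+ b+ c+ and pr b c, are the double crossovers. Comparing them with the parentals, only the pr allele has switched, so pr is the middle locus and the order is c – pr – b.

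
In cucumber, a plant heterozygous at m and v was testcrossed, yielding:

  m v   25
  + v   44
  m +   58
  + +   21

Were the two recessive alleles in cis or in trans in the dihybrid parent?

trans

The two most frequent classes are + v (44) and m + (58); these are the parental (non-recombinant) types.
So the F1 carried + v on one chromosome and m + on the other — the recessive alleles are on opposite chromosomes (trans / repulsion).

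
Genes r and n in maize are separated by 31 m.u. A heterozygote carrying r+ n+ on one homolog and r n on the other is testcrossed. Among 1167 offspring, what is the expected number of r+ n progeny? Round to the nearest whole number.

A map distance of 31 m.u. corresponds to a recombination frequency of 0.310.
The F1 is r+ n+ / r n, so r+ n is a recombinant gamete class with expected frequency r/2 = 0.310/2 = 0.1550.
Expected number = 0.1550 × 1167 = 180.88 ≈ 181.

181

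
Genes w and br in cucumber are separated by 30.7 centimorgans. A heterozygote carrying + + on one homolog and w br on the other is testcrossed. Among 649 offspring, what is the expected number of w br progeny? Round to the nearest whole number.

A map distance of 30.7 centimorgans corresponds to a recombination frequency of 0.307.
The F1 is + + / w br, so w br is a parental gamete class with expected frequency (1 − r)/2 = 0.693/2 = 0.3465.
Expected number = 0.3465 × 649 = 224.88 ≈ 225.

225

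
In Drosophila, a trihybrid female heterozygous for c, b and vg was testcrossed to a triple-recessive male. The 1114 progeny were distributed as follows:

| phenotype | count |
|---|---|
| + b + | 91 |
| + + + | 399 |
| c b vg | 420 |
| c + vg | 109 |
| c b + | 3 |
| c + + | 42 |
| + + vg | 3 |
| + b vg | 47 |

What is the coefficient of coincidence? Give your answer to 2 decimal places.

0.34

The two most frequent reciprocal classes, + + + and c b vg, are the parental types, so the F1 was + + + / c b vg.
The two rarest classes, + + vg and c b +, are the double crossovers. Comparing them with the parentals, only the vg allele has switched, so vg is the middle locus and the order is c – vg – b.
c–vg: (89 + 6)/1114 = 0.0853; vg–b: (200 + 6)/1114 = 0.1849.
Expected DCO frequency = 0.0853 × 0.1849 ≈ 0.01577; observed = 6/1114 ≈ 0.00539.
Coefficient of coincidence = 0.00539/0.01577 ≈ 0.34.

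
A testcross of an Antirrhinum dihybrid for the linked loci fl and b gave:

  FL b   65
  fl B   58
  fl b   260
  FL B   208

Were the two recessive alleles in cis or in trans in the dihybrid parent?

The two most frequent classes are FL B (208) and fl b (260); these are the parental (non-recombinant) types.
So the F1 carried FL B on one chromosome and fl b on the other — the recessive alleles are on the same chromosome (cis / coupling).

cis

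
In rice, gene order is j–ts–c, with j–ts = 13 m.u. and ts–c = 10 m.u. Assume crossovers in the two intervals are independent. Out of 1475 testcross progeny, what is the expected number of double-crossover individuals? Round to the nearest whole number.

19

Map distances give recombination frequencies of 0.130 and 0.100 for the two intervals.
With no interference, expected double-crossover frequency = 0.130 × 0.100 = 0.01300.
Expected number = 0.01300 × 1475 = 19.18 ≈ 19.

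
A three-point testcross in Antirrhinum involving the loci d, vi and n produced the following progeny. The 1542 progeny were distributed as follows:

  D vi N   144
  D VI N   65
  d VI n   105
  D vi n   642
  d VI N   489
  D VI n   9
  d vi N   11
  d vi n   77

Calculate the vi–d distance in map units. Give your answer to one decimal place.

10.5 map units

The two most frequent reciprocal classes, D vi n and d VI N, are the parental types, so the F1 was D vi n / d VI N.
The two rarest classes, D VI n and d vi N, are the double crossovers. Comparing them with the parentals, only the vi allele has switched, so vi is the middle locus and the order is d – vi – n.
Crossovers in the d–vi interval produce the single-crossover classes d vi n and D VI N (77 + 65 = 142) plus the double crossovers (20).
RF(d–vi) = (142 + 20) / 1542 = 162/1542 = 0.1051 → 10.5 map units.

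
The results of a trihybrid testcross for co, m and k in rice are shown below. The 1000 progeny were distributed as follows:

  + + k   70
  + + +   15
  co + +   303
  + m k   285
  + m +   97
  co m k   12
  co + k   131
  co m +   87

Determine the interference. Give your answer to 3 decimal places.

The two most frequent reciprocal classes, co + + and + m k, are the parental types, so the F1 was co + + / + m k.
The two rarest classes, + + + and co m k, are the double crossovers. Comparing them with the parentals, only the co allele has switched, so co is the middle locus and the order is m – co – k.
m–co: (157 + 27)/1000 = 0.1840; co–k: (228 + 27)/1000 = 0.2550.
Expected DCO frequency = 0.1840 × 0.2550 ≈ 0.04692; observed = 27/1000 ≈ 0.02700.
Coefficient of coincidence = 0.02700/0.04692 ≈ 0.575; interference = 1 − 0.575 = 0.425.

0.425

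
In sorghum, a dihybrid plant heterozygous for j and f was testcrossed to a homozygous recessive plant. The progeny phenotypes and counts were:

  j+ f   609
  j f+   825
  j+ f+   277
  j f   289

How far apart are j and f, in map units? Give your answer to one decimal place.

28.3 map units

The two most frequent classes, j+ f (609) and j f+ (825), are the parental types, so the F1 was j+ f / j f+.
The recombinant classes are j+ f+ and j f: 277 + 289 = 566.
Recombination frequency = 566/2000 = 0.2830 ≈ 28.3%, i.e. 28.3 map units.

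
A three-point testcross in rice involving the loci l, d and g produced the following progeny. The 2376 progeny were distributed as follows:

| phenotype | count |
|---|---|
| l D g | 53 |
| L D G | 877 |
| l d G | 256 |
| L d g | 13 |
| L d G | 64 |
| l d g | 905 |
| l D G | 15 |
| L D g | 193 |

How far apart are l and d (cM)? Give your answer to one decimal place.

The two most frequent reciprocal classes, l d g and L D G, are the parental types, so the F1 was l d g / L D G.
The two rarest classes, L d g and l D G, are the double crossovers. Comparing them with the parentals, only the l allele has switched, so l is the middle locus and the order is d – l – g.
Crossovers in the d–l interval produce the single-crossover classes l D g and L d G (53 + 64 = 117) plus the double crossovers (28).
RF(d–l) = (117 + 28) / 2376 = 145/2376 = 0.0610 → 6.1 cM.

6.1 cM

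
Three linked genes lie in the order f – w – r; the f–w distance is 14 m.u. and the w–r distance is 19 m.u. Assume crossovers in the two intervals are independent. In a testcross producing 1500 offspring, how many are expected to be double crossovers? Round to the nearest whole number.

Map distances give recombination frequencies of 0.140 and 0.190 for the two intervals.
With no interference, expected double-crossover frequency = 0.140 × 0.190 = 0.02660.
Expected number = 0.02660 × 1500 = 39.90 ≈ 40.

40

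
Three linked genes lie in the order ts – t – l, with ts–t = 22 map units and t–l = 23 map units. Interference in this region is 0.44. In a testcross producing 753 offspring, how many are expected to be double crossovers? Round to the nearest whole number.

Map distances give recombination frequencies of 0.220 and 0.230 for the two intervals.
With interference 0.44 (so coincidence = 0.56), expected double-crossover frequency = 0.220 × 0.230 × 0.56 = 0.02834.
Expected number = 0.02834 × 753 = 21.34 ≈ 21.

21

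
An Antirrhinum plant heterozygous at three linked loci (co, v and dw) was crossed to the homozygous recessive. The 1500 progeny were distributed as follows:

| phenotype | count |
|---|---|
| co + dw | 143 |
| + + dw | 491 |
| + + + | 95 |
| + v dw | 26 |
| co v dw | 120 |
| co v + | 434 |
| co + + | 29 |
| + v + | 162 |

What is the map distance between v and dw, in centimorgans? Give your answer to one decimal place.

The two most frequent reciprocal classes, + + dw and co v +, are the parental types, so the F1 was + + dw / co v +.
The two rarest classes, + v dw and co + +, are the double crossovers. Comparing them with the parentals, only the v allele has switched, so v is the middle locus and the order is dw – v – co.
Crossovers in the dw–v interval produce the single-crossover classes + + + and co v dw (95 + 120 = 215) plus the double crossovers (55).
RF(dw–v) = (215 + 55) / 1500 = 270/1500 = 0.1800 → 18.0 centimorgans.

18.0 centimorgans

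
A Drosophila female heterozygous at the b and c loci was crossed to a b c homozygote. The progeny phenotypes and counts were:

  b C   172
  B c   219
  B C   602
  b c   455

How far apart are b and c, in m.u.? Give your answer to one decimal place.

27.0 m.u.

The two most frequent classes, B C (602) and b c (455), are the parental types, so the F1 was B C / b c.
The recombinant classes are B c and b C: 219 + 172 = 391.
Recombination frequency = 391/1448 = 0.2700 ≈ 27.0%, i.e. 27.0 m.u.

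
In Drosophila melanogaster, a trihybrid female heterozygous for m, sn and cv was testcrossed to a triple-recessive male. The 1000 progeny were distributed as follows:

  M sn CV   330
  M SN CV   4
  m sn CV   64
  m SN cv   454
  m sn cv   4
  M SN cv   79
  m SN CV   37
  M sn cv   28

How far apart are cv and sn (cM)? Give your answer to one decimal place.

The two most frequent reciprocal classes, m SN cv and M sn CV, are the parental types, so the F1 was m SN cv / M sn CV.
The two rarest classes, m sn cv and M SN CV, are the double crossovers. Comparing them with the parentals, only the sn allele has switched, so sn is the middle locus and the order is m – sn – cv.
Crossovers in the sn–cv interval produce the single-crossover classes m SN CV and M sn cv (37 + 28 = 65) plus the double crossovers (8).
RF(sn–cv) = (65 + 8) / 1000 = 73/1000 = 0.0730 → 7.3 cM.

7.3 cM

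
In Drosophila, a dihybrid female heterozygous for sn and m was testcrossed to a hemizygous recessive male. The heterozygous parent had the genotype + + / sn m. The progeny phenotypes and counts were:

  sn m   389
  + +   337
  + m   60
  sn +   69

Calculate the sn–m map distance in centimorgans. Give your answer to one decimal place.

15.1 centimorgans

The recombinant classes are + m and sn +: 60 + 69 = 129.
Recombination frequency = 129/855 = 0.1509 ≈ 15.1%, i.e. 15.1 centimorgans.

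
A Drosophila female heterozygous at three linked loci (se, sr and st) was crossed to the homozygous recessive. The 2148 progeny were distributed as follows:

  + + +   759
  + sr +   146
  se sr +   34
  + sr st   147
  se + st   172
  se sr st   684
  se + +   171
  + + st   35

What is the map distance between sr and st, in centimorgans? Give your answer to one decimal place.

The two most frequent reciprocal classes, se sr st and + + +, are the parental types, so the F1 was se sr st / + + +.
The two rarest classes, se sr + and + + st, are the double crossovers. Comparing them with the parentals, only the st allele has switched, so st is the middle locus and the order is sr – st – se.
Crossovers in the sr–st interval produce the single-crossover classes se + st and + sr + (172 + 146 = 318) plus the double crossovers (69).
RF(sr–st) = (318 + 69) / 2148 = 387/2148 = 0.1802 → 18.0 centimorgans.

18.0 centimorgans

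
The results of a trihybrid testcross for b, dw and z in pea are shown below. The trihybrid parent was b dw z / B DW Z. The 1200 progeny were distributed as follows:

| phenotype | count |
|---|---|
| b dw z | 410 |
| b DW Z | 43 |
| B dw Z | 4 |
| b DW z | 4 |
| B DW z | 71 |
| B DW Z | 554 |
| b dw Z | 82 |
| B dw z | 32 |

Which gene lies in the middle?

dw

The two rarest classes, b DW z and B dw Z, are the double crossovers. Comparing them with the parentals, only the dw allele has switched, so dw is the middle locus and the order is z – dw – b.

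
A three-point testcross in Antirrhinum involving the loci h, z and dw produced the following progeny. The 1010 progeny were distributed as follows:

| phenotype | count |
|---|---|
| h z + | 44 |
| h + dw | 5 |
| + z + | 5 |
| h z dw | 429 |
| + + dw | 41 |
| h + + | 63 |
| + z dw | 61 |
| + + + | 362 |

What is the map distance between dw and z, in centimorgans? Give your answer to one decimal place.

9.4 centimorgans

The two most frequent reciprocal classes, h z dw and + + +, are the parental types, so the F1 was h z dw / + + +.
The two rarest classes, h + dw and + z +, are the double crossovers. Comparing them with the parentals, only the z allele has switched, so z is the middle locus and the order is h – z – dw.
Crossovers in the z–dw interval produce the single-crossover classes h z + and + + dw (44 + 41 = 85) plus the double crossovers (10).
RF(z–dw) = (85 + 10) / 1010 = 95/1010 = 0.0941 → 9.4 centimorgans.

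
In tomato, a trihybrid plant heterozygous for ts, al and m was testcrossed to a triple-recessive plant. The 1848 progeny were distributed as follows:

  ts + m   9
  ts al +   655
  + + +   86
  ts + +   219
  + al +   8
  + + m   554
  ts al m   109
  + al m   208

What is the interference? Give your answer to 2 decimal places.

The two most frequent reciprocal classes, + + m and ts al +, are the parental types, so the F1 was + + m / ts al +.
The two rarest classes, ts + m and + al +, are the double crossovers. Comparing them with the parentals, only the ts allele has switched, so ts is the middle locus and the order is m – ts – al.
m–ts: (195 + 17)/1848 = 0.1147; ts–al: (427 + 17)/1848 = 0.2403.
Expected DCO frequency = 0.1147 × 0.2403 ≈ 0.02756; observed = 17/1848 ≈ 0.00920.
Coefficient of coincidence = 0.00920/0.02756 ≈ 0.33; interference = 1 − 0.33 = 0.67.

0.67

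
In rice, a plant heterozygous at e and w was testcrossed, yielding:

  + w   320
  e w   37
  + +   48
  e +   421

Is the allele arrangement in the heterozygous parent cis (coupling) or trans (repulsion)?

The two most frequent classes are + w (320) and e + (421); these are the parental (non-recombinant) types.
So the F1 carried + w on one chromosome and e + on the other — the recessive alleles are on opposite chromosomes (trans / repulsion).

trans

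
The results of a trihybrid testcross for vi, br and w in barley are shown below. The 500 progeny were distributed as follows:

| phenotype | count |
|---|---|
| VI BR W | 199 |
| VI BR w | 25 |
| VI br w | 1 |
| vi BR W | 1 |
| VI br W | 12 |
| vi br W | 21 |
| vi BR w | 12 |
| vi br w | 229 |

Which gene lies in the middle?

vi

The two most frequent reciprocal classes, VI BR W and vi br w, are the parental types, so the F1 was VI BR W / vi br w.
The two rarest classes, vi BR W and VI br w, are the double crossovers. Comparing them with the parentals, only the vi allele has switched, so vi is the middle locus and the order is w – vi – br.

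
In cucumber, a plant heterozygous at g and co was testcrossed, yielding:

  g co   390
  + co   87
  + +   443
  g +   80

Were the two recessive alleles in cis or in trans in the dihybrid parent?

The two most frequent classes are + + (443) and g co (390); these are the parental (non-recombinant) types.
So the F1 carried + + on one chromosome and g co on the other — the recessive alleles are on the same chromosome (cis / coupling).

cis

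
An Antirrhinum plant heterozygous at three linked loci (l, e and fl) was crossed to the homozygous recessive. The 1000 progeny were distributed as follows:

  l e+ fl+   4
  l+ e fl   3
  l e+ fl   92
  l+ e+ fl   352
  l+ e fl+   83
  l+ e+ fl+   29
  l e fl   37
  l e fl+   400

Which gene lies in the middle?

e

The two most frequent reciprocal classes, l e fl+ and l+ e+ fl, are the parental types, so the F1 was l e fl+ / l+ e+ fl.
The two rarest classes, l e+ fl+ and l+ e fl, are the double crossovers. Comparing them with the parentals, only the e allele has switched, so e is the middle locus and the order is l – e – fl.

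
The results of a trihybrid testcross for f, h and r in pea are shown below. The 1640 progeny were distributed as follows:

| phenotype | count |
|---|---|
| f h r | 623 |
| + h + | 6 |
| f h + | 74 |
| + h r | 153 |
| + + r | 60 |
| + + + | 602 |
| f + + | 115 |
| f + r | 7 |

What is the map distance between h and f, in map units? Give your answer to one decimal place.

The two most frequent reciprocal classes, f h r and + + +, are the parental types, so the F1 was f h r / + + +.
The two rarest classes, f + r and + h +, are the double crossovers. Comparing them with the parentals, only the h allele has switched, so h is the middle locus and the order is f – h – r.
Crossovers in the f–h interval produce the single-crossover classes + h r and f + + (153 + 115 = 268) plus the double crossovers (13).
RF(f–h) = (268 + 13) / 1640 = 281/1640 = 0.1713 → 17.1 map units.

17.1 map units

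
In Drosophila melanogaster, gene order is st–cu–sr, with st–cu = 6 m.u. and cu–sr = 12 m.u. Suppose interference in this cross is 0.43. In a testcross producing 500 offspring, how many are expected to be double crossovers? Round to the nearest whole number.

Map distances give recombination frequencies of 0.060 and 0.120 for the two intervals.
With interference 0.43 (so coincidence = 0.57), expected double-crossover frequency = 0.060 × 0.120 × 0.57 = 0.00410.
Expected number = 0.00410 × 500 = 2.05 ≈ 2.

2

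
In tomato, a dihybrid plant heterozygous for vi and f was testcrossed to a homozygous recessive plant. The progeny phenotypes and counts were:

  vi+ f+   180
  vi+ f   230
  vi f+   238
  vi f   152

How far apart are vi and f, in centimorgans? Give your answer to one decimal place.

41.5 centimorgans

The two most frequent classes, vi+ f (230) and vi f+ (238), are the parental types, so the F1 was vi+ f / vi f+.
The recombinant classes are vi+ f+ and vi f: 180 + 152 = 332.
Recombination frequency = 332/800 = 0.4150 ≈ 41.5%, i.e. 41.5 centimorgans.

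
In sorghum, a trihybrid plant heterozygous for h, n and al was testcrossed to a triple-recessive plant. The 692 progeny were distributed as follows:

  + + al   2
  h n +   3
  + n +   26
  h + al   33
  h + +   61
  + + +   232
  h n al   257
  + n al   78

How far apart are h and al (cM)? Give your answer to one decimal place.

20.8 cM

The two most frequent reciprocal classes, + + + and h n al, are the parental types, so the F1 was + + + / h n al.
The two rarest classes, + + al and h n +, are the double crossovers. Comparing them with the parentals, only the al allele has switched, so al is the middle locus and the order is n – al – h.
Crossovers in the al–h interval produce the single-crossover classes h + + and + n al (61 + 78 = 139) plus the double crossovers (5).
RF(al–h) = (139 + 5) / 692 = 144/692 = 0.2081 → 20.8 cM.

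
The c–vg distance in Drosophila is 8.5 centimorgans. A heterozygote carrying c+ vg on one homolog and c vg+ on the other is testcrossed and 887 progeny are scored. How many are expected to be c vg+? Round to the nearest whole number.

A map distance of 8.5 centimorgans corresponds to a recombination frequency of 0.085.
The F1 is c+ vg / c vg+, so c vg+ is a parental gamete class with expected frequency (1 − r)/2 = 0.915/2 = 0.4575.
Expected number = 0.4575 × 887 = 405.80 ≈ 406.

406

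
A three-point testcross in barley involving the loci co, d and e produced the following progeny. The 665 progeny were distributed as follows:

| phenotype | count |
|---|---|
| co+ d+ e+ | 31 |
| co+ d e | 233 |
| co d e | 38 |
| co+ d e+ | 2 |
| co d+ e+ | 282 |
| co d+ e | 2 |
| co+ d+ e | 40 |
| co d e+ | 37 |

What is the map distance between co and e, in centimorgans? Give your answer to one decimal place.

The two most frequent reciprocal classes, co d+ e+ and co+ d e, are the parental types, so the F1 was co d+ e+ / co+ d e.
The two rarest classes, co d+ e and co+ d e+, are the double crossovers. Comparing them with the parentals, only the e allele has switched, so e is the middle locus and the order is co – e – d.
Crossovers in the co–e interval produce the single-crossover classes co+ d+ e+ and co d e (31 + 38 = 69) plus the double crossovers (4).
RF(co–e) = (69 + 4) / 665 = 73/665 = 0.1098 → 11.0 centimorgans.

11.0 centimorgans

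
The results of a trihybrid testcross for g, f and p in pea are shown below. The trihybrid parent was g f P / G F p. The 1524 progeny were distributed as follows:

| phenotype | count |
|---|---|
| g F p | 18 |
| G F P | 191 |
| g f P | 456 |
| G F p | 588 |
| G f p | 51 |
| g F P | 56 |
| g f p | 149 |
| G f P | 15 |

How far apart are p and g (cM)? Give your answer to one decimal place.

24.5 cM

The two rarest classes, G f P and g F p, are the double crossovers. Comparing them with the parentals, only the g allele has switched, so g is the middle locus and the order is p – g – f.
Crossovers in the p–g interval produce the single-crossover classes g f p and G F P (149 + 191 = 340) plus the double crossovers (33).
RF(p–g) = (340 + 33) / 1524 = 373/1524 = 0.2448 → 24.5 cM.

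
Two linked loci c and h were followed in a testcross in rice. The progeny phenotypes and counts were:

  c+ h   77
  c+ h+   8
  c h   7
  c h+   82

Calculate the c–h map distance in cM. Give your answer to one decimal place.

8.6 cM

The two most frequent classes, c+ h (77) and c h+ (82), are the parental types, so the F1 was c+ h / c h+.
The recombinant classes are c+ h+ and c h: 8 + 7 = 15.
Recombination frequency = 15/174 = 0.0862 ≈ 8.6%, i.e. 8.6 cM.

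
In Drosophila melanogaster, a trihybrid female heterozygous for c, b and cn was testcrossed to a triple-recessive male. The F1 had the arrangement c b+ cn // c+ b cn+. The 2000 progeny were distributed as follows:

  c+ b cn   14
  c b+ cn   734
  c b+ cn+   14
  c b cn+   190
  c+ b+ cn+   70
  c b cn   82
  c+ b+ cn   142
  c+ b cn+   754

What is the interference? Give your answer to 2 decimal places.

0.14

The two rarest classes, c b+ cn+ and c+ b cn, are the double crossovers. Comparing them with the parentals, only the cn allele has switched, so cn is the middle locus and the order is b – cn – c.
b–cn: (152 + 28)/2000 = 0.0900; cn–c: (332 + 28)/2000 = 0.1800.
Expected DCO frequency = 0.0900 × 0.1800 ≈ 0.01620; observed = 28/2000 ≈ 0.01400.
Coefficient of coincidence = 0.01400/0.01620 ≈ 0.86; interference = 1 − 0.86 = 0.14.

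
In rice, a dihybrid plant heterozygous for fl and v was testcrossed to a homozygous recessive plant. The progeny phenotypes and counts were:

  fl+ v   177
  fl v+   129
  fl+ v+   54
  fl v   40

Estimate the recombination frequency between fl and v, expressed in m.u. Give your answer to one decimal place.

The two most frequent classes, fl+ v (177) and fl v+ (129), are the parental types, so the F1 was fl+ v / fl v+.
The recombinant classes are fl+ v+ and fl v: 54 + 40 = 94.
Recombination frequency = 94/400 = 0.2350 ≈ 23.5%, i.e. 23.5 m.u.

23.5 m.u.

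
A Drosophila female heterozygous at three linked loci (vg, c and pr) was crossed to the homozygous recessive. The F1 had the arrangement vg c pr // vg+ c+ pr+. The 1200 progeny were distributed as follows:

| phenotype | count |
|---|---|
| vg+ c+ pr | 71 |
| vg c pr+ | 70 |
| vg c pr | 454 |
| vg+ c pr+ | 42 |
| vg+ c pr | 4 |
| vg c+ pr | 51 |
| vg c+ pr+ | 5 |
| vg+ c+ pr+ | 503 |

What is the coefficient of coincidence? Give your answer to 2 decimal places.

The two rarest classes, vg+ c pr and vg c+ pr+, are the double crossovers. Comparing them with the parentals, only the vg allele has switched, so vg is the middle locus and the order is pr – vg – c.
pr–vg: (141 + 9)/1200 = 0.1250; vg–c: (93 + 9)/1200 = 0.0850.
Expected DCO frequency = 0.1250 × 0.0850 ≈ 0.01063; observed = 9/1200 ≈ 0.00750.
Coefficient of coincidence = 0.00750/0.01063 ≈ 0.71.

0.71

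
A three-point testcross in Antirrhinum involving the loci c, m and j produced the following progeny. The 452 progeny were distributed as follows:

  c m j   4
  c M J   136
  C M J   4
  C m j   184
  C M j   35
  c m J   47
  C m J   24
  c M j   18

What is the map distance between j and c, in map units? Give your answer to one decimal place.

The two most frequent reciprocal classes, C m j and c M J, are the parental types, so the F1 was C m j / c M J.
The two rarest classes, c m j and C M J, are the double crossovers. Comparing them with the parentals, only the c allele has switched, so c is the middle locus and the order is j – c – m.
Crossovers in the j–c interval produce the single-crossover classes C m J and c M j (24 + 18 = 42) plus the double crossovers (8).
RF(j–c) = (42 + 8) / 452 = 50/452 = 0.1106 → 11.1 map units.

11.1 map units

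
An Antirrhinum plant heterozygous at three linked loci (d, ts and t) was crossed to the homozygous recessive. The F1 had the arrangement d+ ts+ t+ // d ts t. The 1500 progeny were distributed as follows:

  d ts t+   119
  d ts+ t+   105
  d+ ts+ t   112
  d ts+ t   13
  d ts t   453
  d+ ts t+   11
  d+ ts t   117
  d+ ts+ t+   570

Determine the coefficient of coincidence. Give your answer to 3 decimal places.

The two rarest classes, d+ ts t+ and d ts+ t, are the double crossovers. Comparing them with the parentals, only the ts allele has switched, so ts is the middle locus and the order is t – ts – d.
t–ts: (231 + 24)/1500 = 0.1700; ts–d: (222 + 24)/1500 = 0.1640.
Expected DCO frequency = 0.1700 × 0.1640 ≈ 0.02788; observed = 24/1500 ≈ 0.01600.
Coefficient of coincidence = 0.01600/0.02788 ≈ 0.574.

0.574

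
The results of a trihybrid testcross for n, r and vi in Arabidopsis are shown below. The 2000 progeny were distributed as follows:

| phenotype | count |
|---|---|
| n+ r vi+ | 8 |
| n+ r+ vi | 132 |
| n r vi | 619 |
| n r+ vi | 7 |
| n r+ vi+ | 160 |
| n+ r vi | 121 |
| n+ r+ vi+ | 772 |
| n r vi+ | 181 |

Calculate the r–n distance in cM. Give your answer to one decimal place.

14.8 cM

The two most frequent reciprocal classes, n+ r+ vi+ and n r vi, are the parental types, so the F1 was n+ r+ vi+ / n r vi.
The two rarest classes, n+ r vi+ and n r+ vi, are the double crossovers. Comparing them with the parentals, only the r allele has switched, so r is the middle locus and the order is vi – r – n.
Crossovers in the r–n interval produce the single-crossover classes n r+ vi+ and n+ r vi (160 + 121 = 281) plus the double crossovers (15).
RF(r–n) = (281 + 15) / 2000 = 296/2000 = 0.1480 → 14.8 cM.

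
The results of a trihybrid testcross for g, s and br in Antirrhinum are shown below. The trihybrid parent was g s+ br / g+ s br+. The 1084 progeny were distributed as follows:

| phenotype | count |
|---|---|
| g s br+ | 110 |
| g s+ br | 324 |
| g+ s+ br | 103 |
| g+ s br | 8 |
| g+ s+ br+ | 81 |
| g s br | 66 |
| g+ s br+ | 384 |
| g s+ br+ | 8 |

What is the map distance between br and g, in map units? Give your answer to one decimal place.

21.1 map units

The two rarest classes, g s+ br+ and g+ s br, are the double crossovers. Comparing them with the parentals, only the br allele has switched, so br is the middle locus and the order is g – br – s.
Crossovers in the g–br interval produce the single-crossover classes g+ s+ br and g s br+ (103 + 110 = 213) plus the double crossovers (16).
RF(g–br) = (213 + 16) / 1084 = 229/1084 = 0.2113 → 21.1 map units.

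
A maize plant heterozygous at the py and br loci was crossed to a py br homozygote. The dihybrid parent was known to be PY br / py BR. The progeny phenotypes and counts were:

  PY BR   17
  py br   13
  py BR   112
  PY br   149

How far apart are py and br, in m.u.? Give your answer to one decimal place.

The recombinant classes are PY BR and py br: 17 + 13 = 30.
Recombination frequency = 30/291 = 0.1031 ≈ 10.3%, i.e. 10.3 m.u.

10.3 m.u.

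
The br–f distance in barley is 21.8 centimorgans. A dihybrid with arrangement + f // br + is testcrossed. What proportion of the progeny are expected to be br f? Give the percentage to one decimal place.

10.9%

A map distance of 21.8 centimorgans corresponds to a recombination frequency of 0.218.
The F1 is + f / br +, so br f is a recombinant gamete class with expected frequency r/2 = 0.218/2 = 0.1090.
That is 0.1090 = 10.9% of the progeny.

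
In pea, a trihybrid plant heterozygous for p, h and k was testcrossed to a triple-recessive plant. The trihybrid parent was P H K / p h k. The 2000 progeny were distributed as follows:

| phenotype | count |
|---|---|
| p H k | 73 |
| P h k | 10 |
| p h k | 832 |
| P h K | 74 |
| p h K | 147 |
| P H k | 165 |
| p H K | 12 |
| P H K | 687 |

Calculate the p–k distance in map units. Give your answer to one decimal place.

The two rarest classes, p H K and P h k, are the double crossovers. Comparing them with the parentals, only the p allele has switched, so p is the middle locus and the order is h – p – k.
Crossovers in the p–k interval produce the single-crossover classes P H k and p h K (165 + 147 = 312) plus the double crossovers (22).
RF(p–k) = (312 + 22) / 2000 = 334/2000 = 0.1670 → 16.7 map units.

16.7 map units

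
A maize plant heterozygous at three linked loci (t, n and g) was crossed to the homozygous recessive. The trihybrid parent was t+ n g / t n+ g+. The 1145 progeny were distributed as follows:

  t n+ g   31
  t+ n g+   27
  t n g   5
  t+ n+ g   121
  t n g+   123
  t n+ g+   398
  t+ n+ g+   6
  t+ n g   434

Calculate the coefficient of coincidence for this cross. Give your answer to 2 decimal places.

The two rarest classes, t n g and t+ n+ g+, are the double crossovers. Comparing them with the parentals, only the t allele has switched, so t is the middle locus and the order is n – t – g.
n–t: (244 + 11)/1145 = 0.2227; t–g: (58 + 11)/1145 = 0.0603.
Expected DCO frequency = 0.2227 × 0.0603 ≈ 0.01343; observed = 11/1145 ≈ 0.00961.
Coefficient of coincidence = 0.00961/0.01343 ≈ 0.72.

0.72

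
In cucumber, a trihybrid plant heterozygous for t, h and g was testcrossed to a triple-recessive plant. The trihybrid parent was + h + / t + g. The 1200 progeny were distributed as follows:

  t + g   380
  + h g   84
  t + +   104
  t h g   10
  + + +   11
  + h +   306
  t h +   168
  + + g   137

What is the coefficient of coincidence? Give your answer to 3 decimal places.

The two rarest classes, + + + and t h g, are the double crossovers. Comparing them with the parentals, only the h allele has switched, so h is the middle locus and the order is g – h – t.
g–h: (188 + 21)/1200 = 0.1742; h–t: (305 + 21)/1200 = 0.2717.
Expected DCO frequency = 0.1742 × 0.2717 ≈ 0.04733; observed = 21/1200 ≈ 0.01750.
Coefficient of coincidence = 0.01750/0.04733 ≈ 0.370.

0.370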